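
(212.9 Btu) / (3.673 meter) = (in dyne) 6.115e+09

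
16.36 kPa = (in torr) 122.7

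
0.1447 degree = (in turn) 0.0004019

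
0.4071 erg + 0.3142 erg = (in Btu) 6.837e-11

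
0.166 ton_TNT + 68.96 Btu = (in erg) 6.946e+15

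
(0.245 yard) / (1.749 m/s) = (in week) 2.118e-07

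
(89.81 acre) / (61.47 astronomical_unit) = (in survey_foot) 1.297e-07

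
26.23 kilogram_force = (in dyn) 2.572e+07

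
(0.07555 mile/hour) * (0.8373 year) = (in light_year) 9.426e-11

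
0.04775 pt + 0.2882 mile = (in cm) 4.638e+04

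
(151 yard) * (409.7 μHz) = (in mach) 0.0001661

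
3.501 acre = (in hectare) 1.417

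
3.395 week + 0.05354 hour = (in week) 3.395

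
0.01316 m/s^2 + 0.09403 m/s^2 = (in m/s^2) 0.1072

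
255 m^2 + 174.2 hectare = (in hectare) 174.2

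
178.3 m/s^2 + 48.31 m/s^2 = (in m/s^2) 226.6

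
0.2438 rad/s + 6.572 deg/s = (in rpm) 3.423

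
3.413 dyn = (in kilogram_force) 3.48e-06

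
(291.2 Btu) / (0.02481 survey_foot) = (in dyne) 4.063e+12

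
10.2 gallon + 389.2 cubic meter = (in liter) 3.892e+05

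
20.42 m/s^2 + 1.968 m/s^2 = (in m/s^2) 22.39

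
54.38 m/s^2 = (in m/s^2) 54.38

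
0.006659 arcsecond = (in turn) 5.138e-09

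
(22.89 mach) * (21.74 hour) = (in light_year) 6.448e-08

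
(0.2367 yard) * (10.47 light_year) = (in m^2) 2.144e+16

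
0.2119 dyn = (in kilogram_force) 2.161e-07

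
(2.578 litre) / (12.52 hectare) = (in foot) 6.756e-08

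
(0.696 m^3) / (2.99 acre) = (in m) 5.752e-05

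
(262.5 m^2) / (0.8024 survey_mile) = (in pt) 576.2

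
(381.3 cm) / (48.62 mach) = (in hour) 6.398e-08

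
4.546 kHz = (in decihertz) 4.546e+04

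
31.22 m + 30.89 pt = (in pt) 8.853e+04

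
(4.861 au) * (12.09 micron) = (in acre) 2172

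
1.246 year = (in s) 3.929e+07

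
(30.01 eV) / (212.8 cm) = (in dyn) 2.259e-13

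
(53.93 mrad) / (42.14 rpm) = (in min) 0.0002037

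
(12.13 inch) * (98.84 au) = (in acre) 1.126e+09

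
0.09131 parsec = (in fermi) 2.818e+30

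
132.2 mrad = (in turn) 0.02104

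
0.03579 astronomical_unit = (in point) 1.518e+13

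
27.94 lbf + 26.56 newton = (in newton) 150.8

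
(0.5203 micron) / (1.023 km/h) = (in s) 1.831e-06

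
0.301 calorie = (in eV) 7.86e+18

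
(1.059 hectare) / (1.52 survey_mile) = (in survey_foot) 14.2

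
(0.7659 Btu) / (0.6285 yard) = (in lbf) 316.1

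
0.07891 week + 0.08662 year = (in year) 0.08813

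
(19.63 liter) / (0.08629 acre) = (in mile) 3.493e-08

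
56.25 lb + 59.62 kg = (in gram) 8.513e+04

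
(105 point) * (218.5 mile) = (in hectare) 1.303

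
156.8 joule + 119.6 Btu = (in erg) 1.263e+12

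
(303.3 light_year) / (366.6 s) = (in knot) 1.521e+16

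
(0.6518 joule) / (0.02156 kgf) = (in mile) 0.001916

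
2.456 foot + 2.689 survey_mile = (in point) 1.227e+07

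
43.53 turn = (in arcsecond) 5.641e+07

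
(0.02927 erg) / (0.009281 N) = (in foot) 1.035e-06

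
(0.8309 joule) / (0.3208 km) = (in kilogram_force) 0.0002641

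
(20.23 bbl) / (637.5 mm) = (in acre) 0.001247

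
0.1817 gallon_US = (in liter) 0.6878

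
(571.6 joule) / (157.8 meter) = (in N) 3.622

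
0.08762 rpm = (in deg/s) 0.5257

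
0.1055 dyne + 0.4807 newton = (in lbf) 0.1081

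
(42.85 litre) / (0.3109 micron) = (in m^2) 1.378e+05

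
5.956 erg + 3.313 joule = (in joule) 3.313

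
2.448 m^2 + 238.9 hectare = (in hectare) 238.9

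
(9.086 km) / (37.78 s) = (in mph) 538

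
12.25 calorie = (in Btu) 0.04858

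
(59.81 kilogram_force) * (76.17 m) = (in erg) 4.468e+11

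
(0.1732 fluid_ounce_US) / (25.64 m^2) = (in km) 1.998e-10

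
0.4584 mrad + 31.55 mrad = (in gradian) 2.038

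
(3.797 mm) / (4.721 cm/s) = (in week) 1.33e-07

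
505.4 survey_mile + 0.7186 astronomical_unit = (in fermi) 1.075e+26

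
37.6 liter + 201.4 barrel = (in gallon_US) 8469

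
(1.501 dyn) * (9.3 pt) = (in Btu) 4.668e-11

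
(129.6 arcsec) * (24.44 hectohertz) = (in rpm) 14.66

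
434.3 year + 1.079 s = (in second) 1.37e+10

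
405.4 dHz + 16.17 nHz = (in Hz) 40.54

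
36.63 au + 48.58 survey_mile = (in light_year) 0.0005792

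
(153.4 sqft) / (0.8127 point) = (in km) 49.71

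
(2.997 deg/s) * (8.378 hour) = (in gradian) 1.004e+05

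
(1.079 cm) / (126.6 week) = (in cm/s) 1.409e-08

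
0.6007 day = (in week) 0.08581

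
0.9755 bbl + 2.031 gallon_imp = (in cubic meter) 0.1643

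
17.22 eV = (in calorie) 6.594e-19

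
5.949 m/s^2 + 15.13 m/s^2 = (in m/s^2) 21.08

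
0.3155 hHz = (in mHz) 3.155e+04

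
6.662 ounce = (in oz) 6.662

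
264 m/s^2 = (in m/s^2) 264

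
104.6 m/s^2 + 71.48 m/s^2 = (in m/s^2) 176.1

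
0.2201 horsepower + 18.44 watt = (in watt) 182.6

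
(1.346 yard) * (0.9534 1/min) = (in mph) 0.04375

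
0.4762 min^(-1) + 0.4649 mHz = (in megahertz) 8.402e-09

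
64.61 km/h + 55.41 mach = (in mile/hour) 4.224e+04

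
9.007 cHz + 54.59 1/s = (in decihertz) 546.8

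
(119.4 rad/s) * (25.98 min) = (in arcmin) 6.398e+08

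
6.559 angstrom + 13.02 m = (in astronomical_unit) 8.703e-11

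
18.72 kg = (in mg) 1.872e+07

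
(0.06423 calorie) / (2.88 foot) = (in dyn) 3.061e+04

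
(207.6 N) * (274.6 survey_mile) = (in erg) 9.174e+14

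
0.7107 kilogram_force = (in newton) 6.97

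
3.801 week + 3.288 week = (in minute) 7.146e+04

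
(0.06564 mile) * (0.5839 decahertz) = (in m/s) 616.8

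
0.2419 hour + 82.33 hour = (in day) 3.44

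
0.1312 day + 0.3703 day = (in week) 0.07164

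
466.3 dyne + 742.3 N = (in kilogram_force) 75.69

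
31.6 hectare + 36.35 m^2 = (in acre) 78.09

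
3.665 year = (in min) 1.926e+06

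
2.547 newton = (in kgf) 0.2597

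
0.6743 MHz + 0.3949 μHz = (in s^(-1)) 6.743e+05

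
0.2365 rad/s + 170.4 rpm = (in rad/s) 18.08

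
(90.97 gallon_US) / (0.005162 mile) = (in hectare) 4.145e-06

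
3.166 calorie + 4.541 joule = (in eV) 1.11e+20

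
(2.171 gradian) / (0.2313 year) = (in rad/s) 4.675e-09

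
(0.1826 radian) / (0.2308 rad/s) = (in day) 9.157e-06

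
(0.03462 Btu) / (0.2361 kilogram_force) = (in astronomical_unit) 1.055e-10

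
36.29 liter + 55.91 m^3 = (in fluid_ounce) 1.892e+06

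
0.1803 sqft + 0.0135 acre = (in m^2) 54.65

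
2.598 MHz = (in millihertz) 2.598e+09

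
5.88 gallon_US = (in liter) 22.26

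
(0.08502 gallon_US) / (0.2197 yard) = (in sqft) 0.01724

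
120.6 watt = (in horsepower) 0.1617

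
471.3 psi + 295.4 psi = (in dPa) 5.286e+07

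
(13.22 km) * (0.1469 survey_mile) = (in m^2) 3.125e+06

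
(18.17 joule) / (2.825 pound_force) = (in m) 1.446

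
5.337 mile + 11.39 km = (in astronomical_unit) 1.336e-07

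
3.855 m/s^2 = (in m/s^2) 3.855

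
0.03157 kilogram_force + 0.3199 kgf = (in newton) 3.447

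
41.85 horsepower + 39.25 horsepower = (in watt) 6.048e+04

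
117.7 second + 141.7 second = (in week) 0.0004289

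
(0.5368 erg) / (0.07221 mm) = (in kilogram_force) 7.58e-05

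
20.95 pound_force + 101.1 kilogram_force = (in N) 1085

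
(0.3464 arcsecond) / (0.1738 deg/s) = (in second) 0.0005536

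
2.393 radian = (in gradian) 152.3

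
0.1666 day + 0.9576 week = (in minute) 9893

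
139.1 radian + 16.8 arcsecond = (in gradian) 8855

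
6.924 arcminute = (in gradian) 0.1282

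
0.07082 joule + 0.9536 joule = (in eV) 6.394e+18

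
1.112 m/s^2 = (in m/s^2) 1.112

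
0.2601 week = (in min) 2622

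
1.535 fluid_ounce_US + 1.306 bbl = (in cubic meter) 0.2077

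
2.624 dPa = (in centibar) 0.0002624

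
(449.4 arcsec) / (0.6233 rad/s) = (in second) 0.003496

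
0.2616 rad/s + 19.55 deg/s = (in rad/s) 0.6028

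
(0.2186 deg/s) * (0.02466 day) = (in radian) 8.129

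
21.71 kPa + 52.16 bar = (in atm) 51.69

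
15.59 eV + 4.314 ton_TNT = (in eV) 1.127e+29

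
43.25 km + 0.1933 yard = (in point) 1.226e+08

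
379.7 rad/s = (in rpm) 3626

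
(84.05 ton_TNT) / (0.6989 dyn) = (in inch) 1.981e+18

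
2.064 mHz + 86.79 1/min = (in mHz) 1449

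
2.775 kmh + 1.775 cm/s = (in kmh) 2.839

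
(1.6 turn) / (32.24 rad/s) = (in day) 3.609e-06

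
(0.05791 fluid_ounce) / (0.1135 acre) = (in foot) 1.223e-08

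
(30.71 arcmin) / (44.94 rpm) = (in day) 2.197e-08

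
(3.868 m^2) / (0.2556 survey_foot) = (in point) 1.407e+05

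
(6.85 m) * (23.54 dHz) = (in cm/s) 1612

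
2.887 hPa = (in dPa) 2887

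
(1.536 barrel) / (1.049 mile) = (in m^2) 0.0001447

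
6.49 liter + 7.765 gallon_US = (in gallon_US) 9.479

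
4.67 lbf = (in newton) 20.77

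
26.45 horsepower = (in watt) 1.972e+04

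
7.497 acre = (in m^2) 3.034e+04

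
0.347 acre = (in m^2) 1404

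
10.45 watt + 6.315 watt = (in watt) 16.77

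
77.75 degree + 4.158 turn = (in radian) 27.48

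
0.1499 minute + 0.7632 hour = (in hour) 0.7657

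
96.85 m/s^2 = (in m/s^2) 96.85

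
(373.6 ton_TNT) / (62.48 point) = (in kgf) 7.232e+12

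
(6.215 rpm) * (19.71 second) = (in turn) 2.042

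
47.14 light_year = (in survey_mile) 2.771e+14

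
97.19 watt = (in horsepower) 0.1303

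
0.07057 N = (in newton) 0.07057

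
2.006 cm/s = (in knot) 0.03899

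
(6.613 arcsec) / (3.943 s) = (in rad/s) 8.131e-06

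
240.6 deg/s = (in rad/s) 4.199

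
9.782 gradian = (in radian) 0.1537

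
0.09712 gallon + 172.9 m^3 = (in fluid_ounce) 5.846e+06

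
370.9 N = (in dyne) 3.709e+07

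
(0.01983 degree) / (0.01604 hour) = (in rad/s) 5.994e-06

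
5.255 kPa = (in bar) 0.05255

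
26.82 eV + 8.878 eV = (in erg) 5.719e-11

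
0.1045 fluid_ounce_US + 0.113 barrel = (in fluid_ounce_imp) 632.4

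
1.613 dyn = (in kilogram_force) 1.645e-06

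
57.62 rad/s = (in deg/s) 3301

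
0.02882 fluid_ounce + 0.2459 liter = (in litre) 0.2468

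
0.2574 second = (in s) 0.2574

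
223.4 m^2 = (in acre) 0.0552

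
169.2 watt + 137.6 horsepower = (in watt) 1.028e+05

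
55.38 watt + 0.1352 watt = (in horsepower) 0.07445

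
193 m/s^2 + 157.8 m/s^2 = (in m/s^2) 350.8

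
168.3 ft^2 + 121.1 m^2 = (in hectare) 0.01367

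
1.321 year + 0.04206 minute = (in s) 4.166e+07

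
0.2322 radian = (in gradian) 14.78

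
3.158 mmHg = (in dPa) 4210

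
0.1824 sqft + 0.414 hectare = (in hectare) 0.414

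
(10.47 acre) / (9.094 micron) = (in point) 1.321e+13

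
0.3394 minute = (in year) 6.457e-07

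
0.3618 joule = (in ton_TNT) 8.647e-11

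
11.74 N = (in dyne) 1.174e+06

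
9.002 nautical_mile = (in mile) 10.36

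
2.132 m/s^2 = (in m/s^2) 2.132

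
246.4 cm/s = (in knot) 4.79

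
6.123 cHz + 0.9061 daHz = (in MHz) 9.122e-06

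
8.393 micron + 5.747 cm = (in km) 5.748e-05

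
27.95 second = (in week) 4.621e-05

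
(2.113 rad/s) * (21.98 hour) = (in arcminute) 5.748e+08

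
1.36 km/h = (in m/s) 0.3778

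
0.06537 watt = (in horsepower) 8.766e-05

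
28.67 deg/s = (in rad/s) 0.5004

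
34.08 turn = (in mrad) 2.141e+05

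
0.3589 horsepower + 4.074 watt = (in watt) 271.7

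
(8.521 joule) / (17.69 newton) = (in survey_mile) 0.0002993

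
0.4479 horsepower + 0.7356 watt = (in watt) 334.7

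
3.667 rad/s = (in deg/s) 210.1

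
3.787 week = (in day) 26.51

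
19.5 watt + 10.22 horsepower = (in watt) 7641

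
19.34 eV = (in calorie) 7.406e-19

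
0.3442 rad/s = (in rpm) 3.287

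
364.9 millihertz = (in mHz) 364.9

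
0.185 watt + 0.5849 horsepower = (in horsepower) 0.5851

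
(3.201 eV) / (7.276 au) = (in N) 4.712e-31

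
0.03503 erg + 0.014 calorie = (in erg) 5.858e+05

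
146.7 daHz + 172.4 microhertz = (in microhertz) 1.467e+09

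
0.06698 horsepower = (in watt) 49.95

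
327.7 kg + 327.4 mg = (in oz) 1.156e+04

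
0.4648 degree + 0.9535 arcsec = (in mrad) 8.117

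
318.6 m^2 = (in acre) 0.07873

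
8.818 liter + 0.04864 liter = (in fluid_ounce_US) 299.8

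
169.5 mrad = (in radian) 0.1695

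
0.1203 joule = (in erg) 1.203e+06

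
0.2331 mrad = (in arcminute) 0.8013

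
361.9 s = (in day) 0.004189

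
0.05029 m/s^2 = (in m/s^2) 0.05029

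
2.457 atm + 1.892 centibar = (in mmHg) 1882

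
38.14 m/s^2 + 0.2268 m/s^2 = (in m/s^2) 38.37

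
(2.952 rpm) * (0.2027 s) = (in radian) 0.06266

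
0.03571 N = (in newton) 0.03571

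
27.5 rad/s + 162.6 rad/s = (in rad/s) 190.1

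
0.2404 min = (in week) 2.385e-05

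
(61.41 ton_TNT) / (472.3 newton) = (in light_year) 5.75e-08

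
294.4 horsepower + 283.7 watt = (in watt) 2.198e+05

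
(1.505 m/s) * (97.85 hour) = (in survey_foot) 1.739e+06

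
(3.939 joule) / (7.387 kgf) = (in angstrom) 5.437e+08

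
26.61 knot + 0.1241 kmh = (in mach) 0.0403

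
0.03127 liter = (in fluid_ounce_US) 1.057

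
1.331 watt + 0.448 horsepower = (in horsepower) 0.4498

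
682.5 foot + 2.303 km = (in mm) 2.511e+06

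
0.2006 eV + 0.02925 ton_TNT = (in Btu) 1.16e+05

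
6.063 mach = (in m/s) 2064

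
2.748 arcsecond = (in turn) 2.12e-06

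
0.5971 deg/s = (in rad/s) 0.01042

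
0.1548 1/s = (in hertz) 0.1548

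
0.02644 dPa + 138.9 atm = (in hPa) 1.407e+05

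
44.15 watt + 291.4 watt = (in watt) 335.5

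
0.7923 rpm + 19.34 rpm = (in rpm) 20.13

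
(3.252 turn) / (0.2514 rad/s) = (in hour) 0.02258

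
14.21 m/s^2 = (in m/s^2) 14.21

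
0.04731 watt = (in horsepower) 6.344e-05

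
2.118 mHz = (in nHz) 2.118e+06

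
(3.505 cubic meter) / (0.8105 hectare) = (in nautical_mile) 2.335e-07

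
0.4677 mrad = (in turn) 7.444e-05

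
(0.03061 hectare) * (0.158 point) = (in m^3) 0.01706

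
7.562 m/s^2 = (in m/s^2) 7.562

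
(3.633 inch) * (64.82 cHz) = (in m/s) 0.05981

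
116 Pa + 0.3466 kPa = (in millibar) 4.626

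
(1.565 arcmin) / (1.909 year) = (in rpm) 7.221e-11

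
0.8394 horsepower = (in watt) 625.9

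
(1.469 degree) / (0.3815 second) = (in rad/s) 0.06721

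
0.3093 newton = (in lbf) 0.06953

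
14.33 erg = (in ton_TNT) 3.425e-16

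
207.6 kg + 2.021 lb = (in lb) 459.7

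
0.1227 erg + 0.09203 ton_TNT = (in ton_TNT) 0.09203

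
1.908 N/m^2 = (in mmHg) 0.01431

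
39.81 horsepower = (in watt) 2.969e+04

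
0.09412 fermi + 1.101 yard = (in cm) 100.7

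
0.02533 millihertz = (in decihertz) 0.0002533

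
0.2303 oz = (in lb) 0.01439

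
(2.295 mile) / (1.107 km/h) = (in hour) 3.336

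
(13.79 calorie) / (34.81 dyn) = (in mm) 1.657e+08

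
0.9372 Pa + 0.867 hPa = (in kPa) 0.08764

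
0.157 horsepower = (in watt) 117.1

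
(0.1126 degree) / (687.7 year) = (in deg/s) 5.192e-12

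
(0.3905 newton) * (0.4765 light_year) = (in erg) 1.76e+22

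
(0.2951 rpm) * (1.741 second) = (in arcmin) 185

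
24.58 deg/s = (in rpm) 4.097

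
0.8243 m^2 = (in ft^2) 8.873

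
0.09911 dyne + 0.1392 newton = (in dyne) 1.392e+04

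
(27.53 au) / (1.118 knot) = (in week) 1.184e+07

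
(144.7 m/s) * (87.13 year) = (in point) 1.127e+15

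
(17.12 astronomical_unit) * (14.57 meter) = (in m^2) 3.732e+13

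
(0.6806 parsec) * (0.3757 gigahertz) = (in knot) 1.534e+25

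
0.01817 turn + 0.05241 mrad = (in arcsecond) 2.356e+04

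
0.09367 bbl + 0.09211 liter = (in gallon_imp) 3.296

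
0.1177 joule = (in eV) 7.346e+17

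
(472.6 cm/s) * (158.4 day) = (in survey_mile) 4.019e+04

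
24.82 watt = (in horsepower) 0.03328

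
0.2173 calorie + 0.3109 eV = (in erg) 9.092e+06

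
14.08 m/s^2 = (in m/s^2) 14.08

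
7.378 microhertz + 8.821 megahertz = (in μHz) 8.821e+12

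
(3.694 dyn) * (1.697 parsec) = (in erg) 1.934e+19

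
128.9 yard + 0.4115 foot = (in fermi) 1.18e+17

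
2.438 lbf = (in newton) 10.84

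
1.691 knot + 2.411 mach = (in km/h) 2959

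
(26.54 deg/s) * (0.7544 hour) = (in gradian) 8.009e+04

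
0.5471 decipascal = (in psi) 7.935e-06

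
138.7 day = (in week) 19.81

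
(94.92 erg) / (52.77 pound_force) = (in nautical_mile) 2.183e-11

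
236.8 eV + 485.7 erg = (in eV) 3.032e+14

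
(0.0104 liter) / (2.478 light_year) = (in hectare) 4.436e-26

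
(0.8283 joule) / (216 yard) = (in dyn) 419.4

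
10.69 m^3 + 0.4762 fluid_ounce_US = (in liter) 1.069e+04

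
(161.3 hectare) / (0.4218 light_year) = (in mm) 4.042e-07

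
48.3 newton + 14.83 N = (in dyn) 6.313e+06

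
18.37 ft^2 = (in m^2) 1.707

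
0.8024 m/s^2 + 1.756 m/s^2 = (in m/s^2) 2.558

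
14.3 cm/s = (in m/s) 0.143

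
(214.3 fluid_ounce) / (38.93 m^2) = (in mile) 1.012e-07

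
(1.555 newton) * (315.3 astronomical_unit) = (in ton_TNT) 1.753e+04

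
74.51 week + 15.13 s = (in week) 74.51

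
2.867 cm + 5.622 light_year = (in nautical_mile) 2.872e+13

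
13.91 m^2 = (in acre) 0.003437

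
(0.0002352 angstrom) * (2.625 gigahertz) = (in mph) 0.0001381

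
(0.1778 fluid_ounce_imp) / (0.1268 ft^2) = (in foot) 0.001407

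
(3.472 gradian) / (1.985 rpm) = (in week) 4.338e-07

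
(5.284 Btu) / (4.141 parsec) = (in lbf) 9.808e-15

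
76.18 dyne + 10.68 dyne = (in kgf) 8.857e-05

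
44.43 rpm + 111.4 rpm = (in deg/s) 935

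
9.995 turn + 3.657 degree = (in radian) 62.86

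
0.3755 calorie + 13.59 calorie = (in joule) 58.43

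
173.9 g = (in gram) 173.9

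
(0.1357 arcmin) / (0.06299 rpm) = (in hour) 1.662e-06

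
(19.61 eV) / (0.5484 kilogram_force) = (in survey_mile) 3.63e-22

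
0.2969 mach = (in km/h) 363.9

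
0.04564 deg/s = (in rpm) 0.007607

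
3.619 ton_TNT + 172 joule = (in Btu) 1.435e+07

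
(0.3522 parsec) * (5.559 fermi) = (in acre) 0.01493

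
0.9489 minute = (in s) 56.93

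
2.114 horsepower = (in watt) 1576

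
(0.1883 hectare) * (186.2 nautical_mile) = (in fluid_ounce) 2.196e+13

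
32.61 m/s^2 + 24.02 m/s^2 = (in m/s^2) 56.63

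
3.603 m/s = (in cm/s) 360.3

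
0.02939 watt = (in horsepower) 3.941e-05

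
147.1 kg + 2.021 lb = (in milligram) 1.48e+08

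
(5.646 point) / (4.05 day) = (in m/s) 5.692e-09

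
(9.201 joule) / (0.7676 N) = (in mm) 1.199e+04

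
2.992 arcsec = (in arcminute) 0.04987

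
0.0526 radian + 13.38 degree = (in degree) 16.39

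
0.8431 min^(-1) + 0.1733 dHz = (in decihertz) 0.3138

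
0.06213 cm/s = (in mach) 1.825e-06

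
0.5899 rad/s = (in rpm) 5.633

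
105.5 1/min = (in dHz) 17.58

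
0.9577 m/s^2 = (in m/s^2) 0.9577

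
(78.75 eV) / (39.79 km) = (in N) 3.171e-22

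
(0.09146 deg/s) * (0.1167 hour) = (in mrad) 670.6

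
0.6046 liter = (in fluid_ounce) 20.44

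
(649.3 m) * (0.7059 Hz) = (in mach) 1.346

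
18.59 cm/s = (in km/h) 0.6692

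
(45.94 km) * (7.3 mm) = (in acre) 0.08287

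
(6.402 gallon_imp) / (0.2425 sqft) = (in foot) 4.238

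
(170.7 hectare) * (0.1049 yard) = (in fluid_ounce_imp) 5.763e+09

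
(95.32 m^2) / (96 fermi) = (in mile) 6.17e+11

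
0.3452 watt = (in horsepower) 0.0004629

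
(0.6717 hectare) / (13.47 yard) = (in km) 0.5453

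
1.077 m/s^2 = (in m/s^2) 1.077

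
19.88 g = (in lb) 0.04383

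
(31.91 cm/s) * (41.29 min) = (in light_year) 8.356e-14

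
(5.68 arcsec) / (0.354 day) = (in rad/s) 9.003e-10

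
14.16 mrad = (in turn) 0.002254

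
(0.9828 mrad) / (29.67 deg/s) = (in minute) 3.163e-05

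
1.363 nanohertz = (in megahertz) 1.363e-15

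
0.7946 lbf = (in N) 3.535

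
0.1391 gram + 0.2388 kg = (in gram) 238.9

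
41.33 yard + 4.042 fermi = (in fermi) 3.779e+16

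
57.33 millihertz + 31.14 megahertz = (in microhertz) 3.114e+13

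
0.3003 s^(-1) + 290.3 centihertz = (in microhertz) 3.203e+06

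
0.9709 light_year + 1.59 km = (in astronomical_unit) 6.14e+04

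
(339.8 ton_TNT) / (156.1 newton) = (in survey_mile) 5.659e+06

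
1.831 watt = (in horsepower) 0.002455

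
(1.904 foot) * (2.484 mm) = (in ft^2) 0.01552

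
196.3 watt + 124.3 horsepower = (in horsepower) 124.6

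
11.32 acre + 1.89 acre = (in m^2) 5.346e+04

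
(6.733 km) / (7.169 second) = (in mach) 2.758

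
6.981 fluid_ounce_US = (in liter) 0.2065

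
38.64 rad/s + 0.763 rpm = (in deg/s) 2218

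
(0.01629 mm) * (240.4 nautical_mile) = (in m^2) 7.253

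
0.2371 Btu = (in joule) 250.2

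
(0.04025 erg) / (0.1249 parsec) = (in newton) 1.044e-24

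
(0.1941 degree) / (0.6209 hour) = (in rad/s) 1.516e-06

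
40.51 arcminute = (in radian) 0.01178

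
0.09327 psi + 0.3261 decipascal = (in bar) 0.006431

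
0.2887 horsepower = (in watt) 215.3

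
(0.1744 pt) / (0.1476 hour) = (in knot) 2.251e-07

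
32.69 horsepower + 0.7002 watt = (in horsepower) 32.69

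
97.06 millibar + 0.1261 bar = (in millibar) 223.2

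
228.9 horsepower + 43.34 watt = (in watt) 1.707e+05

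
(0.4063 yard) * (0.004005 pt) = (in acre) 1.297e-10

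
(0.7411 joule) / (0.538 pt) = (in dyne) 3.905e+08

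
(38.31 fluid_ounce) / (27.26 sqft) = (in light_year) 4.729e-20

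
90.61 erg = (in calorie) 2.166e-06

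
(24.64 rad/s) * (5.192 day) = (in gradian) 7.037e+08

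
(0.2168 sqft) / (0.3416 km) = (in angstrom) 5.896e+05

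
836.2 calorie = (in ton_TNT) 8.362e-07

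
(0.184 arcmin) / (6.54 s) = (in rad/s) 8.184e-06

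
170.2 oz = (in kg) 4.825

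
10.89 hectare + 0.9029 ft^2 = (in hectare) 10.89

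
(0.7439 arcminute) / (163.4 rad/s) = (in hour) 3.679e-10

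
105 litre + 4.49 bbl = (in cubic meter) 0.8189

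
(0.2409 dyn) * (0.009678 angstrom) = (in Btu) 2.21e-21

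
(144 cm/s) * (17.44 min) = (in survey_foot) 4944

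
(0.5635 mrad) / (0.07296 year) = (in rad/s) 2.449e-10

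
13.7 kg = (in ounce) 483.3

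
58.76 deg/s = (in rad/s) 1.026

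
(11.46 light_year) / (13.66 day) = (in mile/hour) 2.055e+11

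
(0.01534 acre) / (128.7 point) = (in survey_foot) 4486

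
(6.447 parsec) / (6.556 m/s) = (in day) 3.512e+11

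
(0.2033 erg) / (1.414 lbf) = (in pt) 9.162e-06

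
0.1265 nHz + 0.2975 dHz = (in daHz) 0.002975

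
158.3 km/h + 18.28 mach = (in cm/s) 6.268e+05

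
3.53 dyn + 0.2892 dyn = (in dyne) 3.819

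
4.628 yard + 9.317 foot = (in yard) 7.734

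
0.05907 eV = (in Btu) 8.97e-24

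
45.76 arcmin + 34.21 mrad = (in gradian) 3.025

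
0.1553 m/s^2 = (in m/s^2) 0.1553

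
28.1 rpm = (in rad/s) 2.943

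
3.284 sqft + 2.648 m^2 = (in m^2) 2.953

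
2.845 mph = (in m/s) 1.272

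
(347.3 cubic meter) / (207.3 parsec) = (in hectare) 5.429e-21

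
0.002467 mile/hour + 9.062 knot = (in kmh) 16.79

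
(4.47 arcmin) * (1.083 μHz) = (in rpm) 1.345e-08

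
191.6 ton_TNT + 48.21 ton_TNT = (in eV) 6.263e+30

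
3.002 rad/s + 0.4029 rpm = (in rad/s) 3.044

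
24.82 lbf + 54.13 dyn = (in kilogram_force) 11.26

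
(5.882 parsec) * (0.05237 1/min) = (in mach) 4.653e+11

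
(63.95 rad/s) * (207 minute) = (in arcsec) 1.638e+11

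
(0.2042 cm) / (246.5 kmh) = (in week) 4.931e-11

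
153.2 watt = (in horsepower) 0.2054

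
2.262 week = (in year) 0.04338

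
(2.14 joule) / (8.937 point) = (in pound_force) 152.6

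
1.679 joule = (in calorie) 0.4013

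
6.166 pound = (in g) 2797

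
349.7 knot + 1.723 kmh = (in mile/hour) 403.5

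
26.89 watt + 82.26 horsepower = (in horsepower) 82.3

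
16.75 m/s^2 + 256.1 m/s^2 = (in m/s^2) 272.9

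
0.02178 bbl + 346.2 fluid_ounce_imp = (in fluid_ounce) 449.7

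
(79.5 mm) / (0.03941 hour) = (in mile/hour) 0.001253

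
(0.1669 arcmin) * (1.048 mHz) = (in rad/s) 5.088e-08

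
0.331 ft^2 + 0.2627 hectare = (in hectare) 0.2627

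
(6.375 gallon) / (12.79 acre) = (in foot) 1.53e-06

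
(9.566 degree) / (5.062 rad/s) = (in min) 0.0005497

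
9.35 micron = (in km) 9.35e-09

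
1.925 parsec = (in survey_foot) 1.949e+17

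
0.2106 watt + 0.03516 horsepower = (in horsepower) 0.03544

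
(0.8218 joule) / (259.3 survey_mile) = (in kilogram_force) 2.008e-07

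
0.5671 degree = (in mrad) 9.898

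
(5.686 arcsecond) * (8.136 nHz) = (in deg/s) 1.285e-11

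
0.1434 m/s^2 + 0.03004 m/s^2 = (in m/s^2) 0.1734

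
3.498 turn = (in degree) 1259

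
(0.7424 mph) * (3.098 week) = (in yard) 6.801e+05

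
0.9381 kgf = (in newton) 9.2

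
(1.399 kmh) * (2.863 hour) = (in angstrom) 4.005e+13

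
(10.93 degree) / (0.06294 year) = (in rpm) 9.178e-07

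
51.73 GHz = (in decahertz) 5.173e+09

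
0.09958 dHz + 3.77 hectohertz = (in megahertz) 0.000377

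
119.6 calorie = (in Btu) 0.4743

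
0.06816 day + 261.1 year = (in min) 1.372e+08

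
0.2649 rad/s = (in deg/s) 15.18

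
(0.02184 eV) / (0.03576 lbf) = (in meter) 2.2e-20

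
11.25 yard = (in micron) 1.029e+07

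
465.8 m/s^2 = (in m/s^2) 465.8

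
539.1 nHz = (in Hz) 5.391e-07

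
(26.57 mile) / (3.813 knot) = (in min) 363.3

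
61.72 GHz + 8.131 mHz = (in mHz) 6.172e+13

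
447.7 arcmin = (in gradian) 8.291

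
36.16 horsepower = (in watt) 2.696e+04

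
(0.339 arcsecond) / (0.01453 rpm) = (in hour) 3e-07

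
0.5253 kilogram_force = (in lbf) 1.158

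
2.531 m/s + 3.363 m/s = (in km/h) 21.22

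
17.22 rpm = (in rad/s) 1.803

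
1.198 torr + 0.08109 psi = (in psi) 0.1043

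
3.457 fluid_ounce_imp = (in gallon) 0.02595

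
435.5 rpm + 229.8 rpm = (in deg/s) 3992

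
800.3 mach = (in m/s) 2.725e+05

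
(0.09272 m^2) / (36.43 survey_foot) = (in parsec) 2.706e-19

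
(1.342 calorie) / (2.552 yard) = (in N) 2.406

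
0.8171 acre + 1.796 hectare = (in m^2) 2.127e+04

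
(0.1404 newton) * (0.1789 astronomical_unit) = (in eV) 2.345e+28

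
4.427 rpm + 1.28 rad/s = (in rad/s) 1.744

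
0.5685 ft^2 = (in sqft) 0.5685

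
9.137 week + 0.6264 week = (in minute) 9.842e+04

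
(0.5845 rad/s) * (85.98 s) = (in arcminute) 1.728e+05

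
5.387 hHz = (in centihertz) 5.387e+04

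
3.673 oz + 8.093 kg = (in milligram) 8.197e+06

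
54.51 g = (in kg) 0.05451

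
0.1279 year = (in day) 46.68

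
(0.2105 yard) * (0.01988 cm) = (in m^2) 3.827e-05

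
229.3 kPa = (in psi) 33.26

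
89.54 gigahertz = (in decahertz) 8.954e+09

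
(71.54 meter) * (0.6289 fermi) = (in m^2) 4.499e-14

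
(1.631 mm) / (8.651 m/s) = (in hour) 5.237e-08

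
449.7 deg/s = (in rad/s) 7.849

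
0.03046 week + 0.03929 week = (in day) 0.4883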